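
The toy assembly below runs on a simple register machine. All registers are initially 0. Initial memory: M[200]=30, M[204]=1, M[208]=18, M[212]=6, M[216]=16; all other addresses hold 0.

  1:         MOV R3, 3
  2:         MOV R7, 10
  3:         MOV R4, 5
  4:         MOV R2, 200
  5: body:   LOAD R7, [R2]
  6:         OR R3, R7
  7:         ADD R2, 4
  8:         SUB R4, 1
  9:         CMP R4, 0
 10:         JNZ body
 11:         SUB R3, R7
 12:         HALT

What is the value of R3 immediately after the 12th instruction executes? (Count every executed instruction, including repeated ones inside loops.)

31

MOV R3, 3 → R3=3
MOV R7, 10 → R7=10
MOV R4, 5 → R4=5
MOV R2, 200 → R2=200
LOAD R7, [R2] → R7=M[200]=30
OR R3, R7 → R3=3|30=31
ADD R2, 4 → R2=200+4=204
SUB R4, 1 → R4=5-1=4
CMP R4, 0  (cmp 4,0)
JNZ body: taken
LOAD R7, [R2] → R7=M[204]=1
OR R3, R7 → R3=31|1=31
After step 12: R3 = 31.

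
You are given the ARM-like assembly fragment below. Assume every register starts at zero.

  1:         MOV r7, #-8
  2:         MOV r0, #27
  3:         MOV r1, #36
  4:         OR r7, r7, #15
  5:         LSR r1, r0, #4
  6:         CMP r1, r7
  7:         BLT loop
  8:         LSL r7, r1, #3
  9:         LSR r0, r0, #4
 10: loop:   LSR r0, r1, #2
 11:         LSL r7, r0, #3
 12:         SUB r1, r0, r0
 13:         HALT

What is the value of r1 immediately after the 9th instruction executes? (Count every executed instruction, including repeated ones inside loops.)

after MOV r7, #-8: r7=-8
after MOV r0, #27: r0=27
after MOV r1, #36: r1=36
after OR r7, r7, #15: r7=(-8)|15=-1
after LSR r1, r0, #4: r1=27>>4=1
CMP r1, r7  (cmp 1,-1)
BLT loop: not taken
after LSL r7, r1, #3: r7=1<<3=8
after LSR r0, r0, #4: r0=27>>4=1
After step 9: r1 = 1.

1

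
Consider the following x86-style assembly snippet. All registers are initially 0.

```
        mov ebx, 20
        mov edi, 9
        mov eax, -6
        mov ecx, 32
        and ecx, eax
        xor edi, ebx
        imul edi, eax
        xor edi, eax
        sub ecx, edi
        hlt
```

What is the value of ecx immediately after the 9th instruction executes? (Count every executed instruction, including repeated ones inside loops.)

-136

after mov ebx, 20: ebx=20
after mov edi, 9: edi=9
after mov eax, -6: eax=-6
after mov ecx, 32: ecx=32
after and ecx, eax: ecx=32&(-6)=32
after xor edi, ebx: edi=9^20=29
after imul edi, eax: edi=29*(-6)=-174
after xor edi, eax: edi=(-174)^(-6)=168
after sub ecx, edi: ecx=32-168=-136
After step 9: ecx = -136.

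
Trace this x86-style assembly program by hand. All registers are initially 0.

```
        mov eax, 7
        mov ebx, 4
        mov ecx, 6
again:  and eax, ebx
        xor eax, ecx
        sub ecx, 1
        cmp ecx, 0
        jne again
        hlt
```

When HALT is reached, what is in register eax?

after mov eax, 7: eax=7
after mov ebx, 4: ebx=4
after mov ecx, 6: ecx=6
after and eax, ebx: eax=7&4=4
after xor eax, ecx: eax=4^6=2
after sub ecx, 1: ecx=6-1=5
cmp ecx, 0  (cmp 5,0)
jne again: taken
after and eax, ebx: eax=2&4=0
after xor eax, ecx: eax=0^5=5
after sub ecx, 1: ecx=5-1=4
cmp ecx, 0  (cmp 4,0)
jne again: taken
after and eax, ebx: eax=5&4=4
after xor eax, ecx: eax=4^4=0
after sub ecx, 1: ecx=4-1=3
cmp ecx, 0  (cmp 3,0)
jne again: taken
after and eax, ebx: eax=0&4=0
after xor eax, ecx: eax=0^3=3
after sub ecx, 1: ecx=3-1=2
cmp ecx, 0  (cmp 2,0)
jne again: taken
after and eax, ebx: eax=3&4=0
after xor eax, ecx: eax=0^2=2
after sub ecx, 1: ecx=2-1=1
cmp ecx, 0  (cmp 1,0)
jne again: taken
after and eax, ebx: eax=2&4=0
after xor eax, ecx: eax=0^1=1
after sub ecx, 1: ecx=1-1=0
cmp ecx, 0  (cmp 0,0)
jne again: not taken
halt.

1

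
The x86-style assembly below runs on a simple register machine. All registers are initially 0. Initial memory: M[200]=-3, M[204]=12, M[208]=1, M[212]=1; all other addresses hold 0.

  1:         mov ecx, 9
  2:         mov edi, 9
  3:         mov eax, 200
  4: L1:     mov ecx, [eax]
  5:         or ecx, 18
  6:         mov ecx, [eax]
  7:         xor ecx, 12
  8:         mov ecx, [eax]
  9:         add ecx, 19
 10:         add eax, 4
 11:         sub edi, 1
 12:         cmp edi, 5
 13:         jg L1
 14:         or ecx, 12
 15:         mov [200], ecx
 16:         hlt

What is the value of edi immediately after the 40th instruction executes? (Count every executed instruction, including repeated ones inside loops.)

ecx=9
edi=9
eax=200
ecx=M[200]=-3
ecx=(-3)|18=-1
ecx=M[200]=-3
ecx=(-3)^12=-15
ecx=M[200]=-3
ecx=(-3)+19=16
eax=200+4=204
edi=9-1=8
cmp edi, 5  (cmp 8,5)
jg L1: taken
ecx=M[204]=12
ecx=12|18=30
ecx=M[204]=12
ecx=12^12=0
ecx=M[204]=12
ecx=12+19=31
eax=204+4=208
edi=8-1=7
cmp edi, 5  (cmp 7,5)
jg L1: taken
ecx=M[208]=1
ecx=1|18=19
ecx=M[208]=1
ecx=1^12=13
ecx=M[208]=1
ecx=1+19=20
eax=208+4=212
edi=7-1=6
cmp edi, 5  (cmp 6,5)
jg L1: taken
ecx=M[212]=1
ecx=1|18=19
ecx=M[212]=1
ecx=1^12=13
ecx=M[212]=1
ecx=1+19=20
eax=212+4=216
After step 40: edi = 6.

6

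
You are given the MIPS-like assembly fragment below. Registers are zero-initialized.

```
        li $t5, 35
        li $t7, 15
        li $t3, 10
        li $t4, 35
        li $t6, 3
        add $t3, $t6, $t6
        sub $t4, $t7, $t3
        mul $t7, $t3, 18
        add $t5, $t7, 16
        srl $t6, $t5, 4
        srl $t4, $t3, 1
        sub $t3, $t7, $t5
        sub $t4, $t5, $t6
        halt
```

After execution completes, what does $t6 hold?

7

$t5=35
$t7=15
$t3=10
$t4=35
$t6=3
$t3=3+3=6
$t4=15-6=9
$t7=6*18=108
$t5=108+16=124
$t6=124>>4=7
$t4=6>>1=3
$t3=108-124=-16
$t4=124-7=117
halt.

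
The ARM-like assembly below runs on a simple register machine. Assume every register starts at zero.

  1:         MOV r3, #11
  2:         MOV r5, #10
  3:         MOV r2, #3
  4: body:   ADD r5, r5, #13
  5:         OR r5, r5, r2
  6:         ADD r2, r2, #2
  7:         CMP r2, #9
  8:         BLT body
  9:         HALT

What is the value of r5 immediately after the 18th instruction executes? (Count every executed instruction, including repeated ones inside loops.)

55

r3=11
r5=10
r2=3
r5=10+13=23
r5=23|3=23
r2=3+2=5
CMP r2, #9  (cmp 5,9)
BLT body: taken
r5=23+13=36
r5=36|5=37
r2=5+2=7
CMP r2, #9  (cmp 7,9)
BLT body: taken
r5=37+13=50
r5=50|7=55
r2=7+2=9
CMP r2, #9  (cmp 9,9)
BLT body: not taken
After step 18: r5 = 55.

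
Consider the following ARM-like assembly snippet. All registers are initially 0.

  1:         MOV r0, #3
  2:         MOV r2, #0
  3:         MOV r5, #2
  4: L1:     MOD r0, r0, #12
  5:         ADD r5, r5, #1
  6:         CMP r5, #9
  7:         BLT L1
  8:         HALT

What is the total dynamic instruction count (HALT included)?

32

after MOV r0, #3: r0=3
after MOV r2, #0: r2=0
after MOV r5, #2: r5=2
after MOD r0, r0, #12: r0=3%12=3
after ADD r5, r5, #1: r5=2+1=3
CMP r5, #9  (cmp 3,9)
BLT L1: taken
after MOD r0, r0, #12: r0=3%12=3
after ADD r5, r5, #1: r5=3+1=4
CMP r5, #9  (cmp 4,9)
BLT L1: taken
after MOD r0, r0, #12: r0=3%12=3
after ADD r5, r5, #1: r5=4+1=5
CMP r5, #9  (cmp 5,9)
BLT L1: taken
after MOD r0, r0, #12: r0=3%12=3
after ADD r5, r5, #1: r5=5+1=6
CMP r5, #9  (cmp 6,9)
BLT L1: taken
after MOD r0, r0, #12: r0=3%12=3
after ADD r5, r5, #1: r5=6+1=7
CMP r5, #9  (cmp 7,9)
BLT L1: taken
after MOD r0, r0, #12: r0=3%12=3
after ADD r5, r5, #1: r5=7+1=8
CMP r5, #9  (cmp 8,9)
BLT L1: taken
after MOD r0, r0, #12: r0=3%12=3
after ADD r5, r5, #1: r5=8+1=9
CMP r5, #9  (cmp 9,9)
BLT L1: not taken
halt.
Total executed instructions: 32.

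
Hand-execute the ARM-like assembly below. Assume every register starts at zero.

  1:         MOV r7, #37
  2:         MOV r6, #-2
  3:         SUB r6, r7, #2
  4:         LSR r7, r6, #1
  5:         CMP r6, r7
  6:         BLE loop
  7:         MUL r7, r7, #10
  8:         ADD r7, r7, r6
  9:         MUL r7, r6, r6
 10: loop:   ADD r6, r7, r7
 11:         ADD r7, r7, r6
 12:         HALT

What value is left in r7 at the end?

3675

r7=37
r6=-2
r6=37-2=35
r7=35>>1=17
CMP r6, r7  (cmp 35,17)
BLE loop: not taken
r7=17*10=170
r7=170+35=205
r7=35*35=1225
r6=1225+1225=2450
r7=1225+2450=3675
halt.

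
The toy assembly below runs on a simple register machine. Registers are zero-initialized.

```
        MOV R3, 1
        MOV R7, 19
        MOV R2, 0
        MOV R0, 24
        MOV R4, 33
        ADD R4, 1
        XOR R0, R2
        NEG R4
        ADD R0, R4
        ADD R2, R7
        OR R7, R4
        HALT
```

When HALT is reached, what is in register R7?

MOV R3, 1 → R3=1
MOV R7, 19 → R7=19
MOV R2, 0 → R2=0
MOV R0, 24 → R0=24
MOV R4, 33 → R4=33
ADD R4, 1 → R4=33+1=34
XOR R0, R2 → R0=24^0=24
NEG R4 → R4=-(34)=-34
ADD R0, R4 → R0=24+(-34)=-10
ADD R2, R7 → R2=0+19=19
OR R7, R4 → R7=19|(-34)=-33
halt.

-33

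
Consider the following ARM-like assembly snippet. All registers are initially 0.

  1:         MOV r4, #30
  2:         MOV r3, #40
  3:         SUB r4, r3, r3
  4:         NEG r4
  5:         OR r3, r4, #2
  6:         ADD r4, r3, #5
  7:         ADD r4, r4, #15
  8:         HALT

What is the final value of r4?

r4=30
r3=40
r4=40-40=0
r4=-(0)=0
r3=0|2=2
r4=2+5=7
r4=7+15=22
halt.

22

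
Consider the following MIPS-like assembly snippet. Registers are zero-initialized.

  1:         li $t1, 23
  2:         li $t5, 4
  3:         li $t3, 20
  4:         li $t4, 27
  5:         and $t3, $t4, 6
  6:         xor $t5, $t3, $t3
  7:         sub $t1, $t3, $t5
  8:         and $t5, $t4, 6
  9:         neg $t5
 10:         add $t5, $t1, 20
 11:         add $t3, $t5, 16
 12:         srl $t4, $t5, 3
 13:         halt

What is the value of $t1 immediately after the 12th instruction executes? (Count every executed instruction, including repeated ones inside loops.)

2

li $t1, 23 → $t1=23
li $t5, 4 → $t5=4
li $t3, 20 → $t3=20
li $t4, 27 → $t4=27
and $t3, $t4, 6 → $t3=27&6=2
xor $t5, $t3, $t3 → $t5=2^2=0
sub $t1, $t3, $t5 → $t1=2-0=2
and $t5, $t4, 6 → $t5=27&6=2
neg $t5 → $t5=-(2)=-2
add $t5, $t1, 20 → $t5=2+20=22
add $t3, $t5, 16 → $t3=22+16=38
srl $t4, $t5, 3 → $t4=22>>3=2
After step 12: $t1 = 2.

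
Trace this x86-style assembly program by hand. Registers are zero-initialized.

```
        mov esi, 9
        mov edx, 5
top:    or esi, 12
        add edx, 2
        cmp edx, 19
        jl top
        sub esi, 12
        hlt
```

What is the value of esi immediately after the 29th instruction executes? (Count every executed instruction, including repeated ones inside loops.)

13

after mov esi, 9: esi=9
after mov edx, 5: edx=5
after or esi, 12: esi=9|12=13
after add edx, 2: edx=5+2=7
cmp edx, 19  (cmp 7,19)
jl top: taken
after or esi, 12: esi=13|12=13
after add edx, 2: edx=7+2=9
cmp edx, 19  (cmp 9,19)
jl top: taken
after or esi, 12: esi=13|12=13
after add edx, 2: edx=9+2=11
cmp edx, 19  (cmp 11,19)
jl top: taken
after or esi, 12: esi=13|12=13
after add edx, 2: edx=11+2=13
cmp edx, 19  (cmp 13,19)
jl top: taken
after or esi, 12: esi=13|12=13
after add edx, 2: edx=13+2=15
cmp edx, 19  (cmp 15,19)
jl top: taken
after or esi, 12: esi=13|12=13
after add edx, 2: edx=15+2=17
cmp edx, 19  (cmp 17,19)
jl top: taken
after or esi, 12: esi=13|12=13
after add edx, 2: edx=17+2=19
cmp edx, 19  (cmp 19,19)
After step 29: esi = 13.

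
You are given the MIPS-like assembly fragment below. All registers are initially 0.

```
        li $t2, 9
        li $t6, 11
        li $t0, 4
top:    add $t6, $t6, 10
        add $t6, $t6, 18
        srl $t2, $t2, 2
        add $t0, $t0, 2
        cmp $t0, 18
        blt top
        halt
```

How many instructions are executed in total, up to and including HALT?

46

$t2=9
$t6=11
$t0=4
$t6=11+10=21
$t6=21+18=39
$t2=9>>2=2
$t0=4+2=6
cmp $t0, 18  (cmp 6,18)
blt top: taken
$t6=39+10=49
$t6=49+18=67
$t2=2>>2=0
$t0=6+2=8
cmp $t0, 18  (cmp 8,18)
blt top: taken
$t6=67+10=77
$t6=77+18=95
$t2=0>>2=0
$t0=8+2=10
cmp $t0, 18  (cmp 10,18)
blt top: taken
$t6=95+10=105
$t6=105+18=123
$t2=0>>2=0
$t0=10+2=12
cmp $t0, 18  (cmp 12,18)
blt top: taken
$t6=123+10=133
$t6=133+18=151
$t2=0>>2=0
$t0=12+2=14
cmp $t0, 18  (cmp 14,18)
blt top: taken
$t6=151+10=161
$t6=161+18=179
$t2=0>>2=0
$t0=14+2=16
cmp $t0, 18  (cmp 16,18)
blt top: taken
$t6=179+10=189
$t6=189+18=207
$t2=0>>2=0
$t0=16+2=18
cmp $t0, 18  (cmp 18,18)
blt top: not taken
halt.
Total executed instructions: 46.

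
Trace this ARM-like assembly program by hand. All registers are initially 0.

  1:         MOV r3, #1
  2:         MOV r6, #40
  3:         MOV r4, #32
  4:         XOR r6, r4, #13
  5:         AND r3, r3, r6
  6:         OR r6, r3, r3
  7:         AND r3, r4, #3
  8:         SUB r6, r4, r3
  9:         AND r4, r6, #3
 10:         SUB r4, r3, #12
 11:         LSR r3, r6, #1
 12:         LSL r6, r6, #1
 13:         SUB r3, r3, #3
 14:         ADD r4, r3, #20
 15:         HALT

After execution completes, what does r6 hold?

after MOV r3, #1: r3=1
after MOV r6, #40: r6=40
after MOV r4, #32: r4=32
after XOR r6, r4, #13: r6=32^13=45
after AND r3, r3, r6: r3=1&45=1
after OR r6, r3, r3: r6=1|1=1
after AND r3, r4, #3: r3=32&3=0
after SUB r6, r4, r3: r6=32-0=32
after AND r4, r6, #3: r4=32&3=0
after SUB r4, r3, #12: r4=0-12=-12
after LSR r3, r6, #1: r3=32>>1=16
after LSL r6, r6, #1: r6=32<<1=64
after SUB r3, r3, #3: r3=16-3=13
after ADD r4, r3, #20: r4=13+20=33
halt.

64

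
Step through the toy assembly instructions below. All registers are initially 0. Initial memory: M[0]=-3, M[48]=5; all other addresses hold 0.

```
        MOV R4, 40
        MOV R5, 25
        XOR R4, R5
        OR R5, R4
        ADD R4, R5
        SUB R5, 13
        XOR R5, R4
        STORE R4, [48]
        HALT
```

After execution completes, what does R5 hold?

70

MOV R4, 40 → R4=40
MOV R5, 25 → R5=25
XOR R4, R5 → R4=40^25=49
OR R5, R4 → R5=25|49=57
ADD R4, R5 → R4=49+57=106
SUB R5, 13 → R5=57-13=44
XOR R5, R4 → R5=44^106=70
STORE R4, [48] → M[48]=106
halt.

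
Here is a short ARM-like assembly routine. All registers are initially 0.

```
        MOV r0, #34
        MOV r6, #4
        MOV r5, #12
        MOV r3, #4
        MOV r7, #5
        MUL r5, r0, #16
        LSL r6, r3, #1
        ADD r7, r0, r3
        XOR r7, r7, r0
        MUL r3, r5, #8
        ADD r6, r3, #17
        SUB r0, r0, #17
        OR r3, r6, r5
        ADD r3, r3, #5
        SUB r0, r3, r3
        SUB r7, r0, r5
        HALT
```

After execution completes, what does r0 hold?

0

after MOV r0, #34: r0=34
after MOV r6, #4: r6=4
after MOV r5, #12: r5=12
after MOV r3, #4: r3=4
after MOV r7, #5: r7=5
after MUL r5, r0, #16: r5=34*16=544
after LSL r6, r3, #1: r6=4<<1=8
after ADD r7, r0, r3: r7=34+4=38
after XOR r7, r7, r0: r7=38^34=4
after MUL r3, r5, #8: r3=544*8=4352
after ADD r6, r3, #17: r6=4352+17=4369
after SUB r0, r0, #17: r0=34-17=17
after OR r3, r6, r5: r3=4369|544=4913
after ADD r3, r3, #5: r3=4913+5=4918
after SUB r0, r3, r3: r0=4918-4918=0
after SUB r7, r0, r5: r7=0-544=-544
halt.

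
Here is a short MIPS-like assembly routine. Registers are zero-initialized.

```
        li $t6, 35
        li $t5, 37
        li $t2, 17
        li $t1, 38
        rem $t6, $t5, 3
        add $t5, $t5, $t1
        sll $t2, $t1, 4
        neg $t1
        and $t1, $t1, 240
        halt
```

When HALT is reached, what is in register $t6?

after li $t6, 35: $t6=35
after li $t5, 37: $t5=37
after li $t2, 17: $t2=17
after li $t1, 38: $t1=38
after rem $t6, $t5, 3: $t6=37%3=1
after add $t5, $t5, $t1: $t5=37+38=75
after sll $t2, $t1, 4: $t2=38<<4=608
after neg $t1: $t1=-(38)=-38
after and $t1, $t1, 240: $t1=(-38)&240=208
halt.

1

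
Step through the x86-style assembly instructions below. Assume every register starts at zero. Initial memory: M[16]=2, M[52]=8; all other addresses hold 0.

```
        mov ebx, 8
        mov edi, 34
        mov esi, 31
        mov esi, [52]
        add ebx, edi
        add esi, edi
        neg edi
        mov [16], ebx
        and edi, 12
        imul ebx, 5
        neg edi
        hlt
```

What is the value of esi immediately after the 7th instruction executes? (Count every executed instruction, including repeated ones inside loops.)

42

mov ebx, 8 → ebx=8
mov edi, 34 → edi=34
mov esi, 31 → esi=31
mov esi, [52] → esi=M[52]=8
add ebx, edi → ebx=8+34=42
add esi, edi → esi=8+34=42
neg edi → edi=-(34)=-34
After step 7: esi = 42.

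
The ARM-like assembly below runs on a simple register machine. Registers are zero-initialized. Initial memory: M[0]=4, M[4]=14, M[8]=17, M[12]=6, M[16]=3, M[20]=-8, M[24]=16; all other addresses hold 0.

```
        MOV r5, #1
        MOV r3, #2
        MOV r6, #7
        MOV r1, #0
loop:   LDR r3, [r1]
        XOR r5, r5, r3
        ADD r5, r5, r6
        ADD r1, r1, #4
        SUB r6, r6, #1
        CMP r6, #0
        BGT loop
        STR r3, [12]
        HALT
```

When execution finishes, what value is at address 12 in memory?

after MOV r5, #1: r5=1
after MOV r3, #2: r3=2
after MOV r6, #7: r6=7
after MOV r1, #0: r1=0
after LDR r3, [r1]: r3=M[0]=4
after XOR r5, r5, r3: r5=1^4=5
after ADD r5, r5, r6: r5=5+7=12
after ADD r1, r1, #4: r1=0+4=4
after SUB r6, r6, #1: r6=7-1=6
CMP r6, #0  (cmp 6,0)
BGT loop: taken
after LDR r3, [r1]: r3=M[4]=14
after XOR r5, r5, r3: r5=12^14=2
after ADD r5, r5, r6: r5=2+6=8
after ADD r1, r1, #4: r1=4+4=8
after SUB r6, r6, #1: r6=6-1=5
CMP r6, #0  (cmp 5,0)
BGT loop: taken
after LDR r3, [r1]: r3=M[8]=17
after XOR r5, r5, r3: r5=8^17=25
after ADD r5, r5, r6: r5=25+5=30
after ADD r1, r1, #4: r1=8+4=12
after SUB r6, r6, #1: r6=5-1=4
CMP r6, #0  (cmp 4,0)
BGT loop: taken
after LDR r3, [r1]: r3=M[12]=6
after XOR r5, r5, r3: r5=30^6=24
after ADD r5, r5, r6: r5=24+4=28
after ADD r1, r1, #4: r1=12+4=16
after SUB r6, r6, #1: r6=4-1=3
CMP r6, #0  (cmp 3,0)
BGT loop: taken
after LDR r3, [r1]: r3=M[16]=3
after XOR r5, r5, r3: r5=28^3=31
after ADD r5, r5, r6: r5=31+3=34
after ADD r1, r1, #4: r1=16+4=20
after SUB r6, r6, #1: r6=3-1=2
CMP r6, #0  (cmp 2,0)
BGT loop: taken
after LDR r3, [r1]: r3=M[20]=-8
after XOR r5, r5, r3: r5=34^(-8)=-38
after ADD r5, r5, r6: r5=(-38)+2=-36
after ADD r1, r1, #4: r1=20+4=24
after SUB r6, r6, #1: r6=2-1=1
CMP r6, #0  (cmp 1,0)
BGT loop: taken
after LDR r3, [r1]: r3=M[24]=16
after XOR r5, r5, r3: r5=(-36)^16=-52
after ADD r5, r5, r6: r5=(-52)+1=-51
after ADD r1, r1, #4: r1=24+4=28
after SUB r6, r6, #1: r6=1-1=0
CMP r6, #0  (cmp 0,0)
BGT loop: not taken
STR r3, [12] → M[12]=16
halt.

16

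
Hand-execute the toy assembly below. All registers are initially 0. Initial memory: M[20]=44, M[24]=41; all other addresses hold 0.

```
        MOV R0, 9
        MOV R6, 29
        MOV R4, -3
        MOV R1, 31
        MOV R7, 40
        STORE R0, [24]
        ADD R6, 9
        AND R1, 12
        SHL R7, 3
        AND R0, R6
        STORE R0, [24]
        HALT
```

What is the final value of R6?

38

after MOV R0, 9: R0=9
after MOV R6, 29: R6=29
after MOV R4, -3: R4=-3
after MOV R1, 31: R1=31
after MOV R7, 40: R7=40
STORE R0, [24] → M[24]=9
after ADD R6, 9: R6=29+9=38
after AND R1, 12: R1=31&12=12
after SHL R7, 3: R7=40<<3=320
after AND R0, R6: R0=9&38=0
STORE R0, [24] → M[24]=0
halt.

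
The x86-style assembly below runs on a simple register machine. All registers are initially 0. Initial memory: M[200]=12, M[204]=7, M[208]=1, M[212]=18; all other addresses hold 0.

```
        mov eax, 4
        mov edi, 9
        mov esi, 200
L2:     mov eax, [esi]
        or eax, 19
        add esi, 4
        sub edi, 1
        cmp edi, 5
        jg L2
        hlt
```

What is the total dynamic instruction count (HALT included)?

mov eax, 4 → eax=4
mov edi, 9 → edi=9
mov esi, 200 → esi=200
mov eax, [esi] → eax=M[200]=12
or eax, 19 → eax=12|19=31
add esi, 4 → esi=200+4=204
sub edi, 1 → edi=9-1=8
cmp edi, 5  (cmp 8,5)
jg L2: taken
mov eax, [esi] → eax=M[204]=7
or eax, 19 → eax=7|19=23
add esi, 4 → esi=204+4=208
sub edi, 1 → edi=8-1=7
cmp edi, 5  (cmp 7,5)
jg L2: taken
mov eax, [esi] → eax=M[208]=1
or eax, 19 → eax=1|19=19
add esi, 4 → esi=208+4=212
sub edi, 1 → edi=7-1=6
cmp edi, 5  (cmp 6,5)
jg L2: taken
mov eax, [esi] → eax=M[212]=18
or eax, 19 → eax=18|19=19
add esi, 4 → esi=212+4=216
sub edi, 1 → edi=6-1=5
cmp edi, 5  (cmp 5,5)
jg L2: not taken
halt.
Total executed instructions: 28.

28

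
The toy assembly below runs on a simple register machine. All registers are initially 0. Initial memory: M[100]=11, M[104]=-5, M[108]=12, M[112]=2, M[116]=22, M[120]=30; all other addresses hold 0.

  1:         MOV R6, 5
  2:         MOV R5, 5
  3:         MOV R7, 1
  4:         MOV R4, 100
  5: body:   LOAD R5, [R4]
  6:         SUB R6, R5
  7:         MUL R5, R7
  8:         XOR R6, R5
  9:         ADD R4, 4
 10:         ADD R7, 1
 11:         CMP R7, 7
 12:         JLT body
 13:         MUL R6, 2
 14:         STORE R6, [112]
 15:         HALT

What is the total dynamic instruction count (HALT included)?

R6=5
R5=5
R7=1
R4=100
R5=M[100]=11
R6=5-11=-6
R5=11*1=11
R6=(-6)^11=-15
R4=100+4=104
R7=1+1=2
CMP R7, 7  (cmp 2,7)
JLT body: taken
R5=M[104]=-5
R6=(-15)-(-5)=-10
R5=(-5)*2=-10
R6=(-10)^(-10)=0
R4=104+4=108
R7=2+1=3
CMP R7, 7  (cmp 3,7)
JLT body: taken
R5=M[108]=12
R6=0-12=-12
R5=12*3=36
R6=(-12)^36=-48
R4=108+4=112
R7=3+1=4
CMP R7, 7  (cmp 4,7)
JLT body: taken
R5=M[112]=2
R6=(-48)-2=-50
R5=2*4=8
R6=(-50)^8=-58
R4=112+4=116
R7=4+1=5
CMP R7, 7  (cmp 5,7)
JLT body: taken
R5=M[116]=22
R6=(-58)-22=-80
R5=22*5=110
R6=(-80)^110=-34
R4=116+4=120
R7=5+1=6
CMP R7, 7  (cmp 6,7)
JLT body: taken
R5=M[120]=30
R6=(-34)-30=-64
R5=30*6=180
R6=(-64)^180=-140
R4=120+4=124
R7=6+1=7
CMP R7, 7  (cmp 7,7)
JLT body: not taken
R6=(-140)*2=-280
STORE R6, [112] → M[112]=-280
halt.
Total executed instructions: 55.

55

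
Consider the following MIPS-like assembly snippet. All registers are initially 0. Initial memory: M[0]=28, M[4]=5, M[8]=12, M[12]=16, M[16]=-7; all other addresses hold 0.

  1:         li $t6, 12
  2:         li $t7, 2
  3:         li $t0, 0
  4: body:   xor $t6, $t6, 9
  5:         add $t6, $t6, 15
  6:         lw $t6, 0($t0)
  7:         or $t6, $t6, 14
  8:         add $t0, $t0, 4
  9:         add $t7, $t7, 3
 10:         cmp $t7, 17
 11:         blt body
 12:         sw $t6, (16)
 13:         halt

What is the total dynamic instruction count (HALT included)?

45

after li $t6, 12: $t6=12
after li $t7, 2: $t7=2
after li $t0, 0: $t0=0
after xor $t6, $t6, 9: $t6=12^9=5
after add $t6, $t6, 15: $t6=5+15=20
after lw $t6, 0($t0): $t6=M[0]=28
after or $t6, $t6, 14: $t6=28|14=30
after add $t0, $t0, 4: $t0=0+4=4
after add $t7, $t7, 3: $t7=2+3=5
cmp $t7, 17  (cmp 5,17)
blt body: taken
after xor $t6, $t6, 9: $t6=30^9=23
after add $t6, $t6, 15: $t6=23+15=38
after lw $t6, 0($t0): $t6=M[4]=5
after or $t6, $t6, 14: $t6=5|14=15
after add $t0, $t0, 4: $t0=4+4=8
after add $t7, $t7, 3: $t7=5+3=8
cmp $t7, 17  (cmp 8,17)
blt body: taken
after xor $t6, $t6, 9: $t6=15^9=6
after add $t6, $t6, 15: $t6=6+15=21
after lw $t6, 0($t0): $t6=M[8]=12
after or $t6, $t6, 14: $t6=12|14=14
after add $t0, $t0, 4: $t0=8+4=12
after add $t7, $t7, 3: $t7=8+3=11
cmp $t7, 17  (cmp 11,17)
blt body: taken
after xor $t6, $t6, 9: $t6=14^9=7
after add $t6, $t6, 15: $t6=7+15=22
after lw $t6, 0($t0): $t6=M[12]=16
after or $t6, $t6, 14: $t6=16|14=30
after add $t0, $t0, 4: $t0=12+4=16
after add $t7, $t7, 3: $t7=11+3=14
cmp $t7, 17  (cmp 14,17)
blt body: taken
after xor $t6, $t6, 9: $t6=30^9=23
after add $t6, $t6, 15: $t6=23+15=38
after lw $t6, 0($t0): $t6=M[16]=-7
after or $t6, $t6, 14: $t6=(-7)|14=-1
after add $t0, $t0, 4: $t0=16+4=20
after add $t7, $t7, 3: $t7=14+3=17
cmp $t7, 17  (cmp 17,17)
blt body: not taken
sw $t6, (16) → M[16]=-1
halt.
Total executed instructions: 45.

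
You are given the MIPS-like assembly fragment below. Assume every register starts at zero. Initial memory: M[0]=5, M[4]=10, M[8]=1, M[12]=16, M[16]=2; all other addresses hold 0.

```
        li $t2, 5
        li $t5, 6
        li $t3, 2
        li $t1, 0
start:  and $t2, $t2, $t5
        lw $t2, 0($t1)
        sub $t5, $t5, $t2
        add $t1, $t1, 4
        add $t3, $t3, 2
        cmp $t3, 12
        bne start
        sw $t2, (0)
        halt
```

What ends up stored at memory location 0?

li $t2, 5 → $t2=5
li $t5, 6 → $t5=6
li $t3, 2 → $t3=2
li $t1, 0 → $t1=0
and $t2, $t2, $t5 → $t2=5&6=4
lw $t2, 0($t1) → $t2=M[0]=5
sub $t5, $t5, $t2 → $t5=6-5=1
add $t1, $t1, 4 → $t1=0+4=4
add $t3, $t3, 2 → $t3=2+2=4
cmp $t3, 12  (cmp 4,12)
bne start: taken
and $t2, $t2, $t5 → $t2=5&1=1
lw $t2, 0($t1) → $t2=M[4]=10
sub $t5, $t5, $t2 → $t5=1-10=-9
add $t1, $t1, 4 → $t1=4+4=8
add $t3, $t3, 2 → $t3=4+2=6
cmp $t3, 12  (cmp 6,12)
bne start: taken
and $t2, $t2, $t5 → $t2=10&(-9)=2
lw $t2, 0($t1) → $t2=M[8]=1
sub $t5, $t5, $t2 → $t5=(-9)-1=-10
add $t1, $t1, 4 → $t1=8+4=12
add $t3, $t3, 2 → $t3=6+2=8
cmp $t3, 12  (cmp 8,12)
bne start: taken
and $t2, $t2, $t5 → $t2=1&(-10)=0
lw $t2, 0($t1) → $t2=M[12]=16
sub $t5, $t5, $t2 → $t5=(-10)-16=-26
add $t1, $t1, 4 → $t1=12+4=16
add $t3, $t3, 2 → $t3=8+2=10
cmp $t3, 12  (cmp 10,12)
bne start: taken
and $t2, $t2, $t5 → $t2=16&(-26)=0
lw $t2, 0($t1) → $t2=M[16]=2
sub $t5, $t5, $t2 → $t5=(-26)-2=-28
add $t1, $t1, 4 → $t1=16+4=20
add $t3, $t3, 2 → $t3=10+2=12
cmp $t3, 12  (cmp 12,12)
bne start: not taken
sw $t2, (0) → M[0]=2
halt.

2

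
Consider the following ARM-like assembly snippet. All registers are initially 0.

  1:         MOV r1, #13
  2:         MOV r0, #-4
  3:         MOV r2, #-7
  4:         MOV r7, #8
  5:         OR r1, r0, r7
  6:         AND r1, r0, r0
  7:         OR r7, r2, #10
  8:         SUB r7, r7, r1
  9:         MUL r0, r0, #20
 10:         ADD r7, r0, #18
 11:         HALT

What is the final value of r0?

after MOV r1, #13: r1=13
after MOV r0, #-4: r0=-4
after MOV r2, #-7: r2=-7
after MOV r7, #8: r7=8
after OR r1, r0, r7: r1=(-4)|8=-4
after AND r1, r0, r0: r1=(-4)&(-4)=-4
after OR r7, r2, #10: r7=(-7)|10=-5
after SUB r7, r7, r1: r7=(-5)-(-4)=-1
after MUL r0, r0, #20: r0=(-4)*20=-80
after ADD r7, r0, #18: r7=(-80)+18=-62
halt.

-80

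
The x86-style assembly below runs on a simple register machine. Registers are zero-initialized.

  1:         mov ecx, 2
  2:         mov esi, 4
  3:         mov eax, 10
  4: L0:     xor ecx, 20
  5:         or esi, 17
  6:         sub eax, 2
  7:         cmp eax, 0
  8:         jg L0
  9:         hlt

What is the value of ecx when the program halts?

22

after mov ecx, 2: ecx=2
after mov esi, 4: esi=4
after mov eax, 10: eax=10
after xor ecx, 20: ecx=2^20=22
after or esi, 17: esi=4|17=21
after sub eax, 2: eax=10-2=8
cmp eax, 0  (cmp 8,0)
jg L0: taken
after xor ecx, 20: ecx=22^20=2
after or esi, 17: esi=21|17=21
after sub eax, 2: eax=8-2=6
cmp eax, 0  (cmp 6,0)
jg L0: taken
after xor ecx, 20: ecx=2^20=22
after or esi, 17: esi=21|17=21
after sub eax, 2: eax=6-2=4
cmp eax, 0  (cmp 4,0)
jg L0: taken
after xor ecx, 20: ecx=22^20=2
after or esi, 17: esi=21|17=21
after sub eax, 2: eax=4-2=2
cmp eax, 0  (cmp 2,0)
jg L0: taken
after xor ecx, 20: ecx=2^20=22
after or esi, 17: esi=21|17=21
after sub eax, 2: eax=2-2=0
cmp eax, 0  (cmp 0,0)
jg L0: not taken
halt.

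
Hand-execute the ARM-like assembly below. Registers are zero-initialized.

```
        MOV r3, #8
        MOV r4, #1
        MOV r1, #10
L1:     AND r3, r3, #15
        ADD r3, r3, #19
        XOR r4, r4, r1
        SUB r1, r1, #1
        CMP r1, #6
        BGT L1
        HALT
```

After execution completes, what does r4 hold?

MOV r3, #8 → r3=8
MOV r4, #1 → r4=1
MOV r1, #10 → r1=10
AND r3, r3, #15 → r3=8&15=8
ADD r3, r3, #19 → r3=8+19=27
XOR r4, r4, r1 → r4=1^10=11
SUB r1, r1, #1 → r1=10-1=9
CMP r1, #6  (cmp 9,6)
BGT L1: taken
AND r3, r3, #15 → r3=27&15=11
ADD r3, r3, #19 → r3=11+19=30
XOR r4, r4, r1 → r4=11^9=2
SUB r1, r1, #1 → r1=9-1=8
CMP r1, #6  (cmp 8,6)
BGT L1: taken
AND r3, r3, #15 → r3=30&15=14
ADD r3, r3, #19 → r3=14+19=33
XOR r4, r4, r1 → r4=2^8=10
SUB r1, r1, #1 → r1=8-1=7
CMP r1, #6  (cmp 7,6)
BGT L1: taken
AND r3, r3, #15 → r3=33&15=1
ADD r3, r3, #19 → r3=1+19=20
XOR r4, r4, r1 → r4=10^7=13
SUB r1, r1, #1 → r1=7-1=6
CMP r1, #6  (cmp 6,6)
BGT L1: not taken
halt.

13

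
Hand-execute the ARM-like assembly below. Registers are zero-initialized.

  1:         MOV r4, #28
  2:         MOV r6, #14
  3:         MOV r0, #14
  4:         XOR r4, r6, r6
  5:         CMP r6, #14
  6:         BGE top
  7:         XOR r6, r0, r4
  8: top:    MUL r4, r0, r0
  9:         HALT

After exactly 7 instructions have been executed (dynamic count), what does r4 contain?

196

MOV r4, #28 → r4=28
MOV r6, #14 → r6=14
MOV r0, #14 → r0=14
XOR r4, r6, r6 → r4=14^14=0
CMP r6, #14  (cmp 14,14)
BGE top: taken
MUL r4, r0, r0 → r4=14*14=196
After step 7: r4 = 196.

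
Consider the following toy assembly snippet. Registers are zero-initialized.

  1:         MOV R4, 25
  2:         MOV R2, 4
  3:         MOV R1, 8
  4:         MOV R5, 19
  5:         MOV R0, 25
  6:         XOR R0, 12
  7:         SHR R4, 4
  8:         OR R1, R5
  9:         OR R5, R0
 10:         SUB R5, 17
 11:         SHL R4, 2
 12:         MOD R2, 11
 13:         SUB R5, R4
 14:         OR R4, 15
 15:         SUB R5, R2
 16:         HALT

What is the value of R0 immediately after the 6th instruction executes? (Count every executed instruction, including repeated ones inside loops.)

after MOV R4, 25: R4=25
after MOV R2, 4: R2=4
after MOV R1, 8: R1=8
after MOV R5, 19: R5=19
after MOV R0, 25: R0=25
after XOR R0, 12: R0=25^12=21
After step 6: R0 = 21.

21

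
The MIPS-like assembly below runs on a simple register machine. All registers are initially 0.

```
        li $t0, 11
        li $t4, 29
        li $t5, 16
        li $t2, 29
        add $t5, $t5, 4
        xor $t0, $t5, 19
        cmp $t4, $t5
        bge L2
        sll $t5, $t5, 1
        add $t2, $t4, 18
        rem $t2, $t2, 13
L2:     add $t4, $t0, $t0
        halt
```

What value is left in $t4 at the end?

$t0=11
$t4=29
$t5=16
$t2=29
$t5=16+4=20
$t0=20^19=7
cmp $t4, $t5  (cmp 29,20)
bge L2: taken
$t4=7+7=14
halt.

14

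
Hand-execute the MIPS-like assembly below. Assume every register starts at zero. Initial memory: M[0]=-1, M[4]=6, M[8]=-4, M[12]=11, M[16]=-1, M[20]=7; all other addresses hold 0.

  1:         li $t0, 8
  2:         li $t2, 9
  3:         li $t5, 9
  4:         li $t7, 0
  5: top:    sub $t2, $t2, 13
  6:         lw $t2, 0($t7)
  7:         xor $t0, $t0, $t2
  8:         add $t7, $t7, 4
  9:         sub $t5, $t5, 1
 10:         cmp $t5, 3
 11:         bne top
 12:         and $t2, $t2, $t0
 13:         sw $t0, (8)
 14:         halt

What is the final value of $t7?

li $t0, 8 → $t0=8
li $t2, 9 → $t2=9
li $t5, 9 → $t5=9
li $t7, 0 → $t7=0
sub $t2, $t2, 13 → $t2=9-13=-4
lw $t2, 0($t7) → $t2=M[0]=-1
xor $t0, $t0, $t2 → $t0=8^(-1)=-9
add $t7, $t7, 4 → $t7=0+4=4
sub $t5, $t5, 1 → $t5=9-1=8
cmp $t5, 3  (cmp 8,3)
bne top: taken
sub $t2, $t2, 13 → $t2=(-1)-13=-14
lw $t2, 0($t7) → $t2=M[4]=6
xor $t0, $t0, $t2 → $t0=(-9)^6=-15
add $t7, $t7, 4 → $t7=4+4=8
sub $t5, $t5, 1 → $t5=8-1=7
cmp $t5, 3  (cmp 7,3)
bne top: taken
sub $t2, $t2, 13 → $t2=6-13=-7
lw $t2, 0($t7) → $t2=M[8]=-4
xor $t0, $t0, $t2 → $t0=(-15)^(-4)=13
add $t7, $t7, 4 → $t7=8+4=12
sub $t5, $t5, 1 → $t5=7-1=6
cmp $t5, 3  (cmp 6,3)
bne top: taken
sub $t2, $t2, 13 → $t2=(-4)-13=-17
lw $t2, 0($t7) → $t2=M[12]=11
xor $t0, $t0, $t2 → $t0=13^11=6
add $t7, $t7, 4 → $t7=12+4=16
sub $t5, $t5, 1 → $t5=6-1=5
cmp $t5, 3  (cmp 5,3)
bne top: taken
sub $t2, $t2, 13 → $t2=11-13=-2
lw $t2, 0($t7) → $t2=M[16]=-1
xor $t0, $t0, $t2 → $t0=6^(-1)=-7
add $t7, $t7, 4 → $t7=16+4=20
sub $t5, $t5, 1 → $t5=5-1=4
cmp $t5, 3  (cmp 4,3)
bne top: taken
sub $t2, $t2, 13 → $t2=(-1)-13=-14
lw $t2, 0($t7) → $t2=M[20]=7
xor $t0, $t0, $t2 → $t0=(-7)^7=-2
add $t7, $t7, 4 → $t7=20+4=24
sub $t5, $t5, 1 → $t5=4-1=3
cmp $t5, 3  (cmp 3,3)
bne top: not taken
and $t2, $t2, $t0 → $t2=7&(-2)=6
sw $t0, (8) → M[8]=-2
halt.

24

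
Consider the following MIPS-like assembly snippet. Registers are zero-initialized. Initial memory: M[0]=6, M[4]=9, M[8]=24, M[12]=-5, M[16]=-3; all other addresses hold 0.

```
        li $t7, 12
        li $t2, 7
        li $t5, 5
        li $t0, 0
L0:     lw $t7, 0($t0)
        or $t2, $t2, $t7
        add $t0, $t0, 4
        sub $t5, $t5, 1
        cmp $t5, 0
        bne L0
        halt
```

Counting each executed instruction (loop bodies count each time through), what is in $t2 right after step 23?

31

after li $t7, 12: $t7=12
after li $t2, 7: $t2=7
after li $t5, 5: $t5=5
after li $t0, 0: $t0=0
after lw $t7, 0($t0): $t7=M[0]=6
after or $t2, $t2, $t7: $t2=7|6=7
after add $t0, $t0, 4: $t0=0+4=4
after sub $t5, $t5, 1: $t5=5-1=4
cmp $t5, 0  (cmp 4,0)
bne L0: taken
after lw $t7, 0($t0): $t7=M[4]=9
after or $t2, $t2, $t7: $t2=7|9=15
after add $t0, $t0, 4: $t0=4+4=8
after sub $t5, $t5, 1: $t5=4-1=3
cmp $t5, 0  (cmp 3,0)
bne L0: taken
after lw $t7, 0($t0): $t7=M[8]=24
after or $t2, $t2, $t7: $t2=15|24=31
after add $t0, $t0, 4: $t0=8+4=12
after sub $t5, $t5, 1: $t5=3-1=2
cmp $t5, 0  (cmp 2,0)
bne L0: taken
after lw $t7, 0($t0): $t7=M[12]=-5
After step 23: $t2 = 31.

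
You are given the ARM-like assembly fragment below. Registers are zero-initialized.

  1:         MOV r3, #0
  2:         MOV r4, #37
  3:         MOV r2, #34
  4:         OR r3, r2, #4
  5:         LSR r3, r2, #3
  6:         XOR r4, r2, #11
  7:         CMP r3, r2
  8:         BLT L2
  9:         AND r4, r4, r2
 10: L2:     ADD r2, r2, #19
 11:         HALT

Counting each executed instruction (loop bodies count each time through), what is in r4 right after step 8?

41

after MOV r3, #0: r3=0
after MOV r4, #37: r4=37
after MOV r2, #34: r2=34
after OR r3, r2, #4: r3=34|4=38
after LSR r3, r2, #3: r3=34>>3=4
after XOR r4, r2, #11: r4=34^11=41
CMP r3, r2  (cmp 4,34)
BLT L2: taken
After step 8: r4 = 41.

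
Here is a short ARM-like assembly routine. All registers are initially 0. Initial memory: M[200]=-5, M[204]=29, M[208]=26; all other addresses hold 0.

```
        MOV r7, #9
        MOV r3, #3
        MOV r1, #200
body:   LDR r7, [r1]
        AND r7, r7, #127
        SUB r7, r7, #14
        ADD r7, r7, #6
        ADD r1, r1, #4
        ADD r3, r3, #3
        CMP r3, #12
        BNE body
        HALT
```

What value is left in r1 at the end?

212

MOV r7, #9 → r7=9
MOV r3, #3 → r3=3
MOV r1, #200 → r1=200
LDR r7, [r1] → r7=M[200]=-5
AND r7, r7, #127 → r7=(-5)&127=123
SUB r7, r7, #14 → r7=123-14=109
ADD r7, r7, #6 → r7=109+6=115
ADD r1, r1, #4 → r1=200+4=204
ADD r3, r3, #3 → r3=3+3=6
CMP r3, #12  (cmp 6,12)
BNE body: taken
LDR r7, [r1] → r7=M[204]=29
AND r7, r7, #127 → r7=29&127=29
SUB r7, r7, #14 → r7=29-14=15
ADD r7, r7, #6 → r7=15+6=21
ADD r1, r1, #4 → r1=204+4=208
ADD r3, r3, #3 → r3=6+3=9
CMP r3, #12  (cmp 9,12)
BNE body: taken
LDR r7, [r1] → r7=M[208]=26
AND r7, r7, #127 → r7=26&127=26
SUB r7, r7, #14 → r7=26-14=12
ADD r7, r7, #6 → r7=12+6=18
ADD r1, r1, #4 → r1=208+4=212
ADD r3, r3, #3 → r3=9+3=12
CMP r3, #12  (cmp 12,12)
BNE body: not taken
halt.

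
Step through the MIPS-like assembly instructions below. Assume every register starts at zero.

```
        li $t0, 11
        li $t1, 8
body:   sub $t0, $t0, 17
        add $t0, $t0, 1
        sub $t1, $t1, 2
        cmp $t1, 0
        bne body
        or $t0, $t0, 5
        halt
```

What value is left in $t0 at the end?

li $t0, 11 → $t0=11
li $t1, 8 → $t1=8
sub $t0, $t0, 17 → $t0=11-17=-6
add $t0, $t0, 1 → $t0=(-6)+1=-5
sub $t1, $t1, 2 → $t1=8-2=6
cmp $t1, 0  (cmp 6,0)
bne body: taken
sub $t0, $t0, 17 → $t0=(-5)-17=-22
add $t0, $t0, 1 → $t0=(-22)+1=-21
sub $t1, $t1, 2 → $t1=6-2=4
cmp $t1, 0  (cmp 4,0)
bne body: taken
sub $t0, $t0, 17 → $t0=(-21)-17=-38
add $t0, $t0, 1 → $t0=(-38)+1=-37
sub $t1, $t1, 2 → $t1=4-2=2
cmp $t1, 0  (cmp 2,0)
bne body: taken
sub $t0, $t0, 17 → $t0=(-37)-17=-54
add $t0, $t0, 1 → $t0=(-54)+1=-53
sub $t1, $t1, 2 → $t1=2-2=0
cmp $t1, 0  (cmp 0,0)
bne body: not taken
or $t0, $t0, 5 → $t0=(-53)|5=-49
halt.

-49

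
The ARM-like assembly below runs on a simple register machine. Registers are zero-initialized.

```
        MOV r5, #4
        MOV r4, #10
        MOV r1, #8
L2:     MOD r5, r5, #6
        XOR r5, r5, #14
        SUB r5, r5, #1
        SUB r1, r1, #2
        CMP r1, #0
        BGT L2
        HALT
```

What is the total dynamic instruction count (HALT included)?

28

MOV r5, #4 → r5=4
MOV r4, #10 → r4=10
MOV r1, #8 → r1=8
MOD r5, r5, #6 → r5=4%6=4
XOR r5, r5, #14 → r5=4^14=10
SUB r5, r5, #1 → r5=10-1=9
SUB r1, r1, #2 → r1=8-2=6
CMP r1, #0  (cmp 6,0)
BGT L2: taken
MOD r5, r5, #6 → r5=9%6=3
XOR r5, r5, #14 → r5=3^14=13
SUB r5, r5, #1 → r5=13-1=12
SUB r1, r1, #2 → r1=6-2=4
CMP r1, #0  (cmp 4,0)
BGT L2: taken
MOD r5, r5, #6 → r5=12%6=0
XOR r5, r5, #14 → r5=0^14=14
SUB r5, r5, #1 → r5=14-1=13
SUB r1, r1, #2 → r1=4-2=2
CMP r1, #0  (cmp 2,0)
BGT L2: taken
MOD r5, r5, #6 → r5=13%6=1
XOR r5, r5, #14 → r5=1^14=15
SUB r5, r5, #1 → r5=15-1=14
SUB r1, r1, #2 → r1=2-2=0
CMP r1, #0  (cmp 0,0)
BGT L2: not taken
halt.
Total executed instructions: 28.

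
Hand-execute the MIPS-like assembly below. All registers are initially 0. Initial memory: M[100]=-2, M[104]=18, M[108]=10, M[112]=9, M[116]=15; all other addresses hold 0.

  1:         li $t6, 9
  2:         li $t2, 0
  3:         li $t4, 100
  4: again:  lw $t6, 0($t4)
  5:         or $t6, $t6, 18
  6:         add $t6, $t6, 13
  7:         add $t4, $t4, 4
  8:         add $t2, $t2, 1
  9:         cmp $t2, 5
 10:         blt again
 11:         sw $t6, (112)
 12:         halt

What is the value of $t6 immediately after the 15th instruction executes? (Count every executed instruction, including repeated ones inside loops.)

after li $t6, 9: $t6=9
after li $t2, 0: $t2=0
after li $t4, 100: $t4=100
after lw $t6, 0($t4): $t6=M[100]=-2
after or $t6, $t6, 18: $t6=(-2)|18=-2
after add $t6, $t6, 13: $t6=(-2)+13=11
after add $t4, $t4, 4: $t4=100+4=104
after add $t2, $t2, 1: $t2=0+1=1
cmp $t2, 5  (cmp 1,5)
blt again: taken
after lw $t6, 0($t4): $t6=M[104]=18
after or $t6, $t6, 18: $t6=18|18=18
after add $t6, $t6, 13: $t6=18+13=31
after add $t4, $t4, 4: $t4=104+4=108
after add $t2, $t2, 1: $t2=1+1=2
After step 15: $t6 = 31.

31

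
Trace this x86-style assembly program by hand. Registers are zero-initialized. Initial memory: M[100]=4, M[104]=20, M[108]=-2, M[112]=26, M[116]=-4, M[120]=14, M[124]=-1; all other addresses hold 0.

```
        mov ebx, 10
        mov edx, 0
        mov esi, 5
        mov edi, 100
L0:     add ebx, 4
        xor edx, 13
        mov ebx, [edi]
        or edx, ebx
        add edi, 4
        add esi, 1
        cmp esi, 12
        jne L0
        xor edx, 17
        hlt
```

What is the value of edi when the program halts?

mov ebx, 10 → ebx=10
mov edx, 0 → edx=0
mov esi, 5 → esi=5
mov edi, 100 → edi=100
add ebx, 4 → ebx=10+4=14
xor edx, 13 → edx=0^13=13
mov ebx, [edi] → ebx=M[100]=4
or edx, ebx → edx=13|4=13
add edi, 4 → edi=100+4=104
add esi, 1 → esi=5+1=6
cmp esi, 12  (cmp 6,12)
jne L0: taken
add ebx, 4 → ebx=4+4=8
xor edx, 13 → edx=13^13=0
mov ebx, [edi] → ebx=M[104]=20
or edx, ebx → edx=0|20=20
add edi, 4 → edi=104+4=108
add esi, 1 → esi=6+1=7
cmp esi, 12  (cmp 7,12)
jne L0: taken
add ebx, 4 → ebx=20+4=24
xor edx, 13 → edx=20^13=25
mov ebx, [edi] → ebx=M[108]=-2
or edx, ebx → edx=25|(-2)=-1
add edi, 4 → edi=108+4=112
add esi, 1 → esi=7+1=8
cmp esi, 12  (cmp 8,12)
jne L0: taken
add ebx, 4 → ebx=(-2)+4=2
xor edx, 13 → edx=(-1)^13=-14
mov ebx, [edi] → ebx=M[112]=26
or edx, ebx → edx=(-14)|26=-6
add edi, 4 → edi=112+4=116
add esi, 1 → esi=8+1=9
cmp esi, 12  (cmp 9,12)
jne L0: taken
add ebx, 4 → ebx=26+4=30
xor edx, 13 → edx=(-6)^13=-9
mov ebx, [edi] → ebx=M[116]=-4
or edx, ebx → edx=(-9)|(-4)=-1
add edi, 4 → edi=116+4=120
add esi, 1 → esi=9+1=10
cmp esi, 12  (cmp 10,12)
jne L0: taken
add ebx, 4 → ebx=(-4)+4=0
xor edx, 13 → edx=(-1)^13=-14
mov ebx, [edi] → ebx=M[120]=14
or edx, ebx → edx=(-14)|14=-2
add edi, 4 → edi=120+4=124
add esi, 1 → esi=10+1=11
cmp esi, 12  (cmp 11,12)
jne L0: taken
add ebx, 4 → ebx=14+4=18
xor edx, 13 → edx=(-2)^13=-13
mov ebx, [edi] → ebx=M[124]=-1
or edx, ebx → edx=(-13)|(-1)=-1
add edi, 4 → edi=124+4=128
add esi, 1 → esi=11+1=12
cmp esi, 12  (cmp 12,12)
jne L0: not taken
xor edx, 17 → edx=(-1)^17=-18
halt.

128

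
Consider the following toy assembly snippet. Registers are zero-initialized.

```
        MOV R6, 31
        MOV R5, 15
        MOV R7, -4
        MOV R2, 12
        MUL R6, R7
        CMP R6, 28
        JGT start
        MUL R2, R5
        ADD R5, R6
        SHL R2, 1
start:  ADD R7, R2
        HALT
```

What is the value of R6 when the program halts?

after MOV R6, 31: R6=31
after MOV R5, 15: R5=15
after MOV R7, -4: R7=-4
after MOV R2, 12: R2=12
after MUL R6, R7: R6=31*(-4)=-124
CMP R6, 28  (cmp -124,28)
JGT start: not taken
after MUL R2, R5: R2=12*15=180
after ADD R5, R6: R5=15+(-124)=-109
after SHL R2, 1: R2=180<<1=360
after ADD R7, R2: R7=(-4)+360=356
halt.

-124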